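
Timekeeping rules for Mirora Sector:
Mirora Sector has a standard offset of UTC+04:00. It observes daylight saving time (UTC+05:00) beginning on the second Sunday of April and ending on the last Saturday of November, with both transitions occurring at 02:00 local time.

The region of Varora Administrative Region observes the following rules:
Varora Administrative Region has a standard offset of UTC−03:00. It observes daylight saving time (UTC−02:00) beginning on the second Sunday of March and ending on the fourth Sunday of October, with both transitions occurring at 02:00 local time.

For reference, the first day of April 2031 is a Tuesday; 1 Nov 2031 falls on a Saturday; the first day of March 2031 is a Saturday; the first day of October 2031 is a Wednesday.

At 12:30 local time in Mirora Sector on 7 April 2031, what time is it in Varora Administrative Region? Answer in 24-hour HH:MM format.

06:30

1 April 2031 is a Tuesday, so the first Sunday is April 6 and the second is April 13.
1 November 2031 is a Saturday, so Saturdays fall on 1, 8, 15, 22, 29; the last is November 29.
7 April 2031 is outside the daylight-saving period (13 April – 29 November), so Mirora Sector is on standard time, UTC+04:00.
12:30 Mirora Sector − 4h = 08:30 UTC.
1 March 2031 is a Saturday, so the first Sunday is March 2 and the second is March 9.
1 October 2031 is a Wednesday, so the first Sunday is October 5 and the fourth is October 26.
At the standard offset (UTC−03:00), 08:30 UTC − 3h = 05:30 Varora Administrative Region standard time.
The standard-time date in Varora Administrative Region, 7 April 2031, lies within the daylight-saving period (9 March – 26 October), so Varora Administrative Region is on daylight time, UTC−02:00.
08:30 UTC − 2h = 06:30 Varora Administrative Region.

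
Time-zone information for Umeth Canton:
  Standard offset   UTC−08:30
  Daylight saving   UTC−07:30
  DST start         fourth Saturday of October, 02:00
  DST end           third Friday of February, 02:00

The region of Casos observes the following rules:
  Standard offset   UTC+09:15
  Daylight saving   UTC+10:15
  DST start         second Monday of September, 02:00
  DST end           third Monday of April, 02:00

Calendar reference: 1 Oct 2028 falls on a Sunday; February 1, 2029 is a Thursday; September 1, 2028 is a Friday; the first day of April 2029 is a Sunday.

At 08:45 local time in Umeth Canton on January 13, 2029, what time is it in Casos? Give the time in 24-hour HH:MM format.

02:30

1 October 2028 is a Sunday, so the first Saturday is October 7 and the fourth is October 28.
1 February 2029 is a Thursday, so the first Friday is February 2 and the third is February 16.
January 13, 2029 lies within the daylight-saving period (28 October 2028 – 16 February 2029), so Umeth Canton is on daylight time, UTC−07:30.
08:45 Umeth Canton + 7h30m = 16:15 UTC.
1 September 2028 is a Friday, so the first Monday is September 4 and the second is September 11.
1 April 2029 is a Sunday, so the first Monday is April 2 and the third is April 16.
At the standard offset (UTC+09:15), 16:15 UTC + 9h15m = 01:30 Casos standard time (rolling into the next day, 14 January 2029).
The standard-time date in Casos, January 14, 2029, falls between 11 September 2028 and 16 April 2029, so daylight saving is in effect and Casos is at UTC+10:15.
16:15 UTC + 10h15m = 02:30 Casos (rolling into the next day, 14 January 2029).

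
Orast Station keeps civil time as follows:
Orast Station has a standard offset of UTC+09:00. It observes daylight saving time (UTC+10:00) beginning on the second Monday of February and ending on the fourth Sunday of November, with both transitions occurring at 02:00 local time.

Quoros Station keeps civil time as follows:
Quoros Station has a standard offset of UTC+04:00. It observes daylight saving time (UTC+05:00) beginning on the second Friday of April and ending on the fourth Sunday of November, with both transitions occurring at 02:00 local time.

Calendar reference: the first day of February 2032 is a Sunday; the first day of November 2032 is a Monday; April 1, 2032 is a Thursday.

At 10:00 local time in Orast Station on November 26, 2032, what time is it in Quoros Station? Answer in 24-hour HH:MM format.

1 February 2032 is a Sunday, so the first Monday is February 2 and the second is February 9.
1 November 2032 is a Monday, so the first Sunday is November 7 and the fourth is November 28.
November 26, 2032 lies within the daylight-saving period (9 February – 28 November), so Orast Station is on daylight time, UTC+10:00.
10:00 Orast Station − 10h = 00:00 UTC.
1 April 2032 is a Thursday, so the first Friday is April 2 and the second is April 9.
1 November 2032 is a Monday, so the first Sunday is November 7 and the fourth is November 28.
At the standard offset (UTC+04:00), 00:00 UTC + 4h = 04:00 Quoros Station standard time.
Daylight saving runs 9 April – 28 November; the standard-time date in Quoros Station, November 26, 2032, is inside that window, so Quoros Station is at UTC+05:00.
00:00 UTC + 5h = 05:00 Quoros Station.

05:00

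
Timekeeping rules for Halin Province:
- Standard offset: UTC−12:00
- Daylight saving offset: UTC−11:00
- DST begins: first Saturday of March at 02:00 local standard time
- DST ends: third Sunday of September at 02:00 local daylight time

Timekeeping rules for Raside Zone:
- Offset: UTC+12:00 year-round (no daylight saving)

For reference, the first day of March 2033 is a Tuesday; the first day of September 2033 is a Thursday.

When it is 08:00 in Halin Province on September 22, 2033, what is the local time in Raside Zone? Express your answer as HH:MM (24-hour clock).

1 March 2033 is a Tuesday, so the first Saturday is March 5.
1 September 2033 is a Thursday, so the first Sunday is September 4 and the third is September 18.
September 22, 2033 is outside the daylight-saving period (5 March – 18 September), so Halin Province is on standard time, UTC−12:00.
08:00 Halin Province + 12h = 20:00 UTC.
Raside Zone has no daylight saving, so its offset is UTC+12:00 year-round.
20:00 UTC + 12h = 08:00 Raside Zone (rolling into the next day, 23 September 2033).

08:00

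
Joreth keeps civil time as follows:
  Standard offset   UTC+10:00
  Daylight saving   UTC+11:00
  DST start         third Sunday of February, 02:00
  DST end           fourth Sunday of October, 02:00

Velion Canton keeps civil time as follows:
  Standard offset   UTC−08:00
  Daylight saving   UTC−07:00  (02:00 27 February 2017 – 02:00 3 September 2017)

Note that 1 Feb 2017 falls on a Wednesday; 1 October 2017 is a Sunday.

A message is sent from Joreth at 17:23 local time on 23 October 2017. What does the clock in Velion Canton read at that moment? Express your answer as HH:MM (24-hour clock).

1 February 2017 is a Wednesday, so the first Sunday is February 5 and the third is February 19.
1 October 2017 is a Sunday, so the first Sunday is October 1 and the fourth is October 22.
23 October 2017 is outside the daylight-saving period (19 February – 22 October), so Joreth is on standard time, UTC+10:00.
17:23 Joreth − 10h = 07:23 UTC.
At the standard offset (UTC−08:00), 07:23 UTC − 8h = 23:23 Velion Canton standard time (rolling into the previous day, 22 October 2017).
The standard-time date in Velion Canton, 22 October 2017, is outside the daylight-saving period (27 February – 3 September), so Velion Canton is on standard time, UTC−08:00.
07:23 UTC − 8h = 23:23 Velion Canton (rolling into the previous day, 22 October 2017).

23:23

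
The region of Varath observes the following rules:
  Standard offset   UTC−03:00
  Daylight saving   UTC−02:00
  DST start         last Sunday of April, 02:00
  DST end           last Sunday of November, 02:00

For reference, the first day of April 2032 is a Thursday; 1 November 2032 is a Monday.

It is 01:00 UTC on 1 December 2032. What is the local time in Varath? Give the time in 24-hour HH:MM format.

22:00

1 April 2032 is a Thursday, so Sundays fall on 4, 11, 18, 25; the last is April 25.
1 November 2032 is a Monday, so Sundays fall on 7, 14, 21, 28; the last is November 28.
At the standard offset (UTC−03:00), 01:00 UTC − 3h = 22:00 Varath standard time (rolling into the previous day, 30 November 2032).
The standard-time date in Varath, 30 November 2032, is outside the daylight-saving period (25 April – 28 November), so Varath is on standard time, UTC−03:00.
01:00 UTC − 3h = 22:00 local (rolling into the previous day, 30 November 2032).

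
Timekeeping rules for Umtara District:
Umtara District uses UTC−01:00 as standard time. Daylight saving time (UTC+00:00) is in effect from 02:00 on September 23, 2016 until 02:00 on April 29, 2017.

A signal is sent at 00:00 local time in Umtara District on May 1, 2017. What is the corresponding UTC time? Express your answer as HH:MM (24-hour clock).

Daylight saving runs 23 September 2016 – 29 April 2017; May 1, 2017 is outside that window, so Umtara District is on standard time at UTC−01:00.
00:00 local + 1h = 01:00 UTC.

01:00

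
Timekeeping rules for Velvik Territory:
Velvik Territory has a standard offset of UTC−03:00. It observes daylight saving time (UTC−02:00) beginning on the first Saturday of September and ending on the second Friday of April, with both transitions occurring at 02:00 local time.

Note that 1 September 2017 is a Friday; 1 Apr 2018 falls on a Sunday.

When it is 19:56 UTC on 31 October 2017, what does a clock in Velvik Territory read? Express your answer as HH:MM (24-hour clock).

1 September 2017 is a Friday, so the first Saturday is September 2.
1 April 2018 is a Sunday, so the first Friday is April 6 and the second is April 13.
At the standard offset (UTC−03:00), 19:56 UTC − 3h = 16:56 Velvik Territory standard time.
Daylight saving runs 2 September 2017 – 13 April 2018; the standard-time date in Velvik Territory, 31 October 2017, is inside that window, so Velvik Territory is at UTC−02:00.
19:56 UTC − 2h = 17:56 local.

17:56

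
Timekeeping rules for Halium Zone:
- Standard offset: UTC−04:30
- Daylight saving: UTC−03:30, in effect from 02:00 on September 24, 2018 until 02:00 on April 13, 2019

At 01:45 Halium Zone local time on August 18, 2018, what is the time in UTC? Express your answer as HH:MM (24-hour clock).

Daylight saving runs 24 September 2018 – 13 April 2019; August 18, 2018 is outside that window, so Halium Zone is on standard time at UTC−04:30.
01:45 local + 4h30m = 06:15 UTC.

06:15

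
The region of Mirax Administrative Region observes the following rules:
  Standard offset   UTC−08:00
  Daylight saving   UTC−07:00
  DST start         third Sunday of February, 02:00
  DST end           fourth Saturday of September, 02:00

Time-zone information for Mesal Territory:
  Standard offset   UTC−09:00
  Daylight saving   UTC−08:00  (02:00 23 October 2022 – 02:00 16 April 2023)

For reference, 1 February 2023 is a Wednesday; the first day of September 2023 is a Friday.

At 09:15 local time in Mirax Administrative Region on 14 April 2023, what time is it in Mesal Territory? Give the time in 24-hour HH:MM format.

1 February 2023 is a Wednesday, so the first Sunday is February 5 and the third is February 19.
1 September 2023 is a Friday, so the first Saturday is September 2 and the fourth is September 23.
14 April 2023 lies within the daylight-saving period (19 February – 23 September), so Mirax Administrative Region is on daylight time, UTC−07:00.
09:15 Mirax Administrative Region + 7h = 16:15 UTC.
At the standard offset (UTC−09:00), 16:15 UTC − 9h = 07:15 Mesal Territory standard time.
Daylight saving runs 23 October 2022 – 16 April 2023; the standard-time date in Mesal Territory, 14 April 2023, is inside that window, so Mesal Territory is at UTC−08:00.
16:15 UTC − 8h = 08:15 Mesal Territory.

08:15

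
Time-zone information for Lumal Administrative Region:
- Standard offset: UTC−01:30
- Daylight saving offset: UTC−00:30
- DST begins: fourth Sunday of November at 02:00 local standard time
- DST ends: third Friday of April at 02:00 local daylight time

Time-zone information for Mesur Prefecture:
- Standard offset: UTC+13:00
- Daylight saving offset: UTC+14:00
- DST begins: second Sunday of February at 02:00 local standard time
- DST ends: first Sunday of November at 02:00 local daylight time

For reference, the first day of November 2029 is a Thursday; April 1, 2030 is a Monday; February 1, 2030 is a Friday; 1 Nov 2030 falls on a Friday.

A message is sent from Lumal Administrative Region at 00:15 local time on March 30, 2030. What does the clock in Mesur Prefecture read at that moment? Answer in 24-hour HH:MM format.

1 November 2029 is a Thursday, so the first Sunday is November 4 and the fourth is November 25.
1 April 2030 is a Monday, so the first Friday is April 5 and the third is April 19.
March 30, 2030 falls between 25 November 2029 and 19 April 2030, so daylight saving is in effect and Lumal Administrative Region is at UTC−00:30.
00:15 Lumal Administrative Region + 0h30m = 00:45 UTC.
1 February 2030 is a Friday, so the first Sunday is February 3 and the second is February 10.
1 November 2030 is a Friday, so the first Sunday is November 3.
At the standard offset (UTC+13:00), 00:45 UTC + 13h = 13:45 Mesur Prefecture standard time.
Daylight saving runs 10 February – 3 November; the standard-time date in Mesur Prefecture, March 30, 2030, is inside that window, so Mesur Prefecture is at UTC+14:00.
00:45 UTC + 14h = 14:45 Mesur Prefecture.

14:45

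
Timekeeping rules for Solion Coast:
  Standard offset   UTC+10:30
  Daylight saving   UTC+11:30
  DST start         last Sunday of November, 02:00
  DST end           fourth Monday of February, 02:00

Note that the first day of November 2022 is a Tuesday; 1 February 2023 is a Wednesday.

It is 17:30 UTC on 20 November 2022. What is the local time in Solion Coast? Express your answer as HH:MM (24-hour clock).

04:00

1 November 2022 is a Tuesday, so Sundays fall on 6, 13, 20, 27; the last is November 27.
1 February 2023 is a Wednesday, so the first Monday is February 6 and the fourth is February 27.
At the standard offset (UTC+10:30), 17:30 UTC + 10h30m = 04:00 Solion Coast standard time (rolling into the next day, 21 November 2022).
Daylight saving runs 27 November 2022 – 27 February 2023; the standard-time date in Solion Coast, 21 November 2022, is outside that window, so Solion Coast is on standard time at UTC+10:30.
17:30 UTC + 10h30m = 04:00 local (rolling into the next day, 21 November 2022).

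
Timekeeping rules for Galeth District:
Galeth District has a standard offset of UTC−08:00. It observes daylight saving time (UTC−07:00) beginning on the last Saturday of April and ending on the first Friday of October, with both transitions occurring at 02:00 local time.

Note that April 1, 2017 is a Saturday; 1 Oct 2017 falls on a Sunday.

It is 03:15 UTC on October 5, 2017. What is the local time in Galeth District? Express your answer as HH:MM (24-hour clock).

20:15

1 April 2017 is a Saturday, so Saturdays fall on 1, 8, 15, 22, 29; the last is April 29.
1 October 2017 is a Sunday, so the first Friday is October 6.
At the standard offset (UTC−08:00), 03:15 UTC − 8h = 19:15 Galeth District standard time (rolling into the previous day, 4 October 2017).
Daylight saving runs 29 April – 6 October; the standard-time date in Galeth District, October 4, 2017, is inside that window, so Galeth District is at UTC−07:00.
03:15 UTC − 7h = 20:15 local (rolling into the previous day, 4 October 2017).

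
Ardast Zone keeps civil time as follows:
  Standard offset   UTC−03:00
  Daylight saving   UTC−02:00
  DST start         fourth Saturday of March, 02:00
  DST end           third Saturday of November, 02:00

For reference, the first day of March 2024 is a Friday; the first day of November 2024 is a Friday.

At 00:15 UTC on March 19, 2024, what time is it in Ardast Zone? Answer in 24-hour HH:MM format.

21:15

1 March 2024 is a Friday, so the first Saturday is March 2 and the fourth is March 23.
1 November 2024 is a Friday, so the first Saturday is November 2 and the third is November 16.
At the standard offset (UTC−03:00), 00:15 UTC − 3h = 21:15 Ardast Zone standard time (rolling into the previous day, 18 March 2024).
Daylight saving runs 23 March – 16 November; the standard-time date in Ardast Zone, March 18, 2024, is outside that window, so Ardast Zone is on standard time at UTC−03:00.
00:15 UTC − 3h = 21:15 local (rolling into the previous day, 18 March 2024).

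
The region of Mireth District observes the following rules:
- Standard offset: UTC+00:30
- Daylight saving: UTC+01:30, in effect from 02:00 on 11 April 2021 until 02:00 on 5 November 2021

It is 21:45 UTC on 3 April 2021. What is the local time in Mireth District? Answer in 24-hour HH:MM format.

22:15

At the standard offset (UTC+00:30), 21:45 UTC + 0h30m = 22:15 Mireth District standard time.
The standard-time date in Mireth District, 3 April 2021, is outside the daylight-saving period (11 April – 5 November), so Mireth District is on standard time, UTC+00:30.
21:45 UTC + 0h30m = 22:15 local.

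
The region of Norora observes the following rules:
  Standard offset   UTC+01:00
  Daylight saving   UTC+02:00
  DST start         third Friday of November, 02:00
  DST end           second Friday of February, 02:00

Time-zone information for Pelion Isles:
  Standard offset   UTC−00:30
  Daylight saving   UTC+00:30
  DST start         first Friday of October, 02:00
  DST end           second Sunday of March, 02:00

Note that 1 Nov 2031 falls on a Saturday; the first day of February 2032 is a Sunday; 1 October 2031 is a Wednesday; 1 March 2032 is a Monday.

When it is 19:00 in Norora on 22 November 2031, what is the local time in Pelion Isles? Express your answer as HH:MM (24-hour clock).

1 November 2031 is a Saturday, so the first Friday is November 7 and the third is November 21.
1 February 2032 is a Sunday, so the first Friday is February 6 and the second is February 13.
22 November 2031 lies within the daylight-saving period (21 November 2031 – 13 February 2032), so Norora is on daylight time, UTC+02:00.
19:00 Norora − 2h = 17:00 UTC.
1 October 2031 is a Wednesday, so the first Friday is October 3.
1 March 2032 is a Monday, so the first Sunday is March 7 and the second is March 14.
At the standard offset (UTC−00:30), 17:00 UTC − 0h30m = 16:30 Pelion Isles standard time.
The standard-time date in Pelion Isles, 22 November 2031, lies within the daylight-saving period (3 October 2031 – 14 March 2032), so Pelion Isles is on daylight time, UTC+00:30.
17:00 UTC + 0h30m = 17:30 Pelion Isles.

17:30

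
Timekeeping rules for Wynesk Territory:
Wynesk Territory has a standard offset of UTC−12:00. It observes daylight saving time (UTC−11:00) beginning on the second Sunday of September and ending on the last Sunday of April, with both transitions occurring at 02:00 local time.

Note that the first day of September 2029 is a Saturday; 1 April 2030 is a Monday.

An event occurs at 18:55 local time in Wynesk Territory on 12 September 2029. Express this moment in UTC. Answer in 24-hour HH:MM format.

05:55

1 September 2029 is a Saturday, so the first Sunday is September 2 and the second is September 9.
1 April 2030 is a Monday, so Sundays fall on 7, 14, 21, 28; the last is April 28.
12 September 2029 falls between 9 September 2029 and 28 April 2030, so daylight saving is in effect and Wynesk Territory is at UTC−11:00.
18:55 local + 11h = 05:55 UTC (rolling into the next day, 13 September 2029).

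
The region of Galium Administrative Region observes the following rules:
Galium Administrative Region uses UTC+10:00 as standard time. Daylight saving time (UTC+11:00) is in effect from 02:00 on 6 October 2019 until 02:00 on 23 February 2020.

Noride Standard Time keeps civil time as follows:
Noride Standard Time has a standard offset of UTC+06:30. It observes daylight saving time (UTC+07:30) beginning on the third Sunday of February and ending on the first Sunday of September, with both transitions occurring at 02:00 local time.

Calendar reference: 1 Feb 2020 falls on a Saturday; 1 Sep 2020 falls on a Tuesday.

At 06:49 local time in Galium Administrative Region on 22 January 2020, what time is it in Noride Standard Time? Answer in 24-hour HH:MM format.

22 January 2020 falls between 6 October 2019 and 23 February 2020, so daylight saving is in effect and Galium Administrative Region is at UTC+11:00.
06:49 Galium Administrative Region − 11h = 19:49 UTC (rolling into the previous day, 21 January 2020).
1 February 2020 is a Saturday, so the first Sunday is February 2 and the third is February 16.
1 September 2020 is a Tuesday, so the first Sunday is September 6.
At the standard offset (UTC+06:30), 19:49 UTC + 6h30m = 02:19 Noride Standard Time standard time (rolling into the next day, 22 January 2020).
The standard-time date in Noride Standard Time, 22 January 2020, does not fall between 16 February and 6 September, so daylight saving is not in effect and Noride Standard Time is at UTC+06:30.
19:49 UTC + 6h30m = 02:19 Noride Standard Time (rolling into the next day, 22 January 2020).

02:19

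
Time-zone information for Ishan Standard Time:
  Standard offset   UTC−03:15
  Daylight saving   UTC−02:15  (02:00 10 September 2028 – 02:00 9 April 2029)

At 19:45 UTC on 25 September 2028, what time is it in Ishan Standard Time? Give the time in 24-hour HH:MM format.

At the standard offset (UTC−03:15), 19:45 UTC − 3h15m = 16:30 Ishan Standard Time standard time.
The standard-time date in Ishan Standard Time, 25 September 2028, falls between 10 September 2028 and 9 April 2029, so daylight saving is in effect and Ishan Standard Time is at UTC−02:15.
19:45 UTC − 2h15m = 17:30 local.

17:30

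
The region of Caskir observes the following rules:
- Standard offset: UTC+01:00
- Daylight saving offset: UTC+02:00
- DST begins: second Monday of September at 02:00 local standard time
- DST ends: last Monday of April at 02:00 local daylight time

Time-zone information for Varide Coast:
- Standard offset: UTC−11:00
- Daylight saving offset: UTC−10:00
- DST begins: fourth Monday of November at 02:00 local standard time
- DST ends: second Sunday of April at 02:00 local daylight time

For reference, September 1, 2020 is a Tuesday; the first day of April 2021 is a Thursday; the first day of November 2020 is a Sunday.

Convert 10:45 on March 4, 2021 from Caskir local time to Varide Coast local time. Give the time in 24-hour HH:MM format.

22:45

1 September 2020 is a Tuesday, so the first Monday is September 7 and the second is September 14.
1 April 2021 is a Thursday, so Mondays fall on 5, 12, 19, 26; the last is April 26.
March 4, 2021 falls between 14 September 2020 and 26 April 2021, so daylight saving is in effect and Caskir is at UTC+02:00.
10:45 Caskir − 2h = 08:45 UTC.
1 November 2020 is a Sunday, so the first Monday is November 2 and the fourth is November 23.
1 April 2021 is a Thursday, so the first Sunday is April 4 and the second is April 11.
At the standard offset (UTC−11:00), 08:45 UTC − 11h = 21:45 Varide Coast standard time (rolling into the previous day, 3 March 2021).
Daylight saving runs 23 November 2020 – 11 April 2021; the standard-time date in Varide Coast, March 3, 2021, is inside that window, so Varide Coast is at UTC−10:00.
08:45 UTC − 10h = 22:45 Varide Coast (rolling into the previous day, 3 March 2021).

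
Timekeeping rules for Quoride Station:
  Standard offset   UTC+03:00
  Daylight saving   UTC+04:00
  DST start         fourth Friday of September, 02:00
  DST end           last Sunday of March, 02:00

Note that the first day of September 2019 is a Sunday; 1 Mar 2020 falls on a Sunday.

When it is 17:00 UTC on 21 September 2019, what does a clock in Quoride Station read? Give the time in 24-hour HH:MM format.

1 September 2019 is a Sunday, so the first Friday is September 6 and the fourth is September 27.
1 March 2020 is a Sunday, so Sundays fall on 1, 8, 15, 22, 29; the last is March 29.
At the standard offset (UTC+03:00), 17:00 UTC + 3h = 20:00 Quoride Station standard time.
Daylight saving runs 27 September 2019 – 29 March 2020; the standard-time date in Quoride Station, 21 September 2019, is outside that window, so Quoride Station is on standard time at UTC+03:00.
17:00 UTC + 3h = 20:00 local.

20:00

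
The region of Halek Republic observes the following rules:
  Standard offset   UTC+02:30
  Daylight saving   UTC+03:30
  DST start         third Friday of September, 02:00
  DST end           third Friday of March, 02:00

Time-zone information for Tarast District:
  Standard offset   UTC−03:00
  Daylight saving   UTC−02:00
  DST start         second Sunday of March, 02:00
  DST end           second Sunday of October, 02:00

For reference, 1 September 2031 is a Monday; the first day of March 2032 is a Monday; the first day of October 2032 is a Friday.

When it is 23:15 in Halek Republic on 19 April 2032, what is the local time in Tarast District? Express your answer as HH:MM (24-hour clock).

1 September 2031 is a Monday, so the first Friday is September 5 and the third is September 19.
1 March 2032 is a Monday, so the first Friday is March 5 and the third is March 19.
Daylight saving runs 19 September 2031 – 19 March 2032; 19 April 2032 is outside that window, so Halek Republic is on standard time at UTC+02:30.
23:15 Halek Republic − 2h30m = 20:45 UTC.
1 March 2032 is a Monday, so the first Sunday is March 7 and the second is March 14.
1 October 2032 is a Friday, so the first Sunday is October 3 and the second is October 10.
At the standard offset (UTC−03:00), 20:45 UTC − 3h = 17:45 Tarast District standard time.
Daylight saving runs 14 March – 10 October; the standard-time date in Tarast District, 19 April 2032, is inside that window, so Tarast District is at UTC−02:00.
20:45 UTC − 2h = 18:45 Tarast District.

18:45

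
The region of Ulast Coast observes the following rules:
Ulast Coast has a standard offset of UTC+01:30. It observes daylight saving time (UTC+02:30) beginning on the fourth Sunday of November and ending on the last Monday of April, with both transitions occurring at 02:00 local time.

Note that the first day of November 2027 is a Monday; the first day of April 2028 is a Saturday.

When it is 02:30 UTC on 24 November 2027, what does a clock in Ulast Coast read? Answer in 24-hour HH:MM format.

04:00

1 November 2027 is a Monday, so the first Sunday is November 7 and the fourth is November 28.
1 April 2028 is a Saturday, so Mondays fall on 3, 10, 17, 24; the last is April 24.
At the standard offset (UTC+01:30), 02:30 UTC + 1h30m = 04:00 Ulast Coast standard time.
Daylight saving runs 28 November 2027 – 24 April 2028; the standard-time date in Ulast Coast, 24 November 2027, is outside that window, so Ulast Coast is on standard time at UTC+01:30.
02:30 UTC + 1h30m = 04:00 local.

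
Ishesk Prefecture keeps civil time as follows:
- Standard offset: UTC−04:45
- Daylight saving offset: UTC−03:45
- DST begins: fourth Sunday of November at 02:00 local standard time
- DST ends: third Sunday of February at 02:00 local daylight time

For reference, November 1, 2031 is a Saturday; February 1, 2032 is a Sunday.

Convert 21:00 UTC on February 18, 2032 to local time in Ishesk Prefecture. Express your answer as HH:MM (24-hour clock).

1 November 2031 is a Saturday, so the first Sunday is November 2 and the fourth is November 23.
1 February 2032 is a Sunday, so the first Sunday is February 1 and the third is February 15.
At the standard offset (UTC−04:45), 21:00 UTC − 4h45m = 16:15 Ishesk Prefecture standard time.
The standard-time date in Ishesk Prefecture, February 18, 2032, does not fall between 23 November 2031 and 15 February 2032, so daylight saving is not in effect and Ishesk Prefecture is at UTC−04:45.
21:00 UTC − 4h45m = 16:15 local.

16:15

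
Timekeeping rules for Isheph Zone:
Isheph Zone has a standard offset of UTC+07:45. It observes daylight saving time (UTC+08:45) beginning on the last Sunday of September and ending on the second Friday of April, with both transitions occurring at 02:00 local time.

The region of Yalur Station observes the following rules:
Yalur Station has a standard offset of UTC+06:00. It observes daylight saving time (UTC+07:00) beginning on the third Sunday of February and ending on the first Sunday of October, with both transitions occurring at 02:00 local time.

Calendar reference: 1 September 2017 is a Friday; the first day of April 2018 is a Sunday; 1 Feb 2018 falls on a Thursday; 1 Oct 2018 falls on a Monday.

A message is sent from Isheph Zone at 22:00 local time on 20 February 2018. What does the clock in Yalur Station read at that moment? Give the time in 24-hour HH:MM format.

20:15

1 September 2017 is a Friday, so Sundays fall on 3, 10, 17, 24; the last is September 24.
1 April 2018 is a Sunday, so the first Friday is April 6 and the second is April 13.
20 February 2018 lies within the daylight-saving period (24 September 2017 – 13 April 2018), so Isheph Zone is on daylight time, UTC+08:45.
22:00 Isheph Zone − 8h45m = 13:15 UTC.
1 February 2018 is a Thursday, so the first Sunday is February 4 and the third is February 18.
1 October 2018 is a Monday, so the first Sunday is October 7.
At the standard offset (UTC+06:00), 13:15 UTC + 6h = 19:15 Yalur Station standard time.
The standard-time date in Yalur Station, 20 February 2018, lies within the daylight-saving period (18 February – 7 October), so Yalur Station is on daylight time, UTC+07:00.
13:15 UTC + 7h = 20:15 Yalur Station.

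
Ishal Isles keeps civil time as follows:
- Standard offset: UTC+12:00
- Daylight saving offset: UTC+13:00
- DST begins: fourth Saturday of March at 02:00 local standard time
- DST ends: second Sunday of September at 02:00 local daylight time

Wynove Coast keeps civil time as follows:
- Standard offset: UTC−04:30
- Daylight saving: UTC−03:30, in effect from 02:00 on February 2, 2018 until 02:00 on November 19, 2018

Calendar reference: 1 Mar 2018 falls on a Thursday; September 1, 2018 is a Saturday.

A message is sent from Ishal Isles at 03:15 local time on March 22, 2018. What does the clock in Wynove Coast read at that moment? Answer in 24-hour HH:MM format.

1 March 2018 is a Thursday, so the first Saturday is March 3 and the fourth is March 24.
1 September 2018 is a Saturday, so the first Sunday is September 2 and the second is September 9.
March 22, 2018 is outside the daylight-saving period (24 March – 9 September), so Ishal Isles is on standard time, UTC+12:00.
03:15 Ishal Isles − 12h = 15:15 UTC (rolling into the previous day, 21 March 2018).
At the standard offset (UTC−04:30), 15:15 UTC − 4h30m = 10:45 Wynove Coast standard time.
The standard-time date in Wynove Coast, March 21, 2018, falls between 2 February and 19 November, so daylight saving is in effect and Wynove Coast is at UTC−03:30.
15:15 UTC − 3h30m = 11:45 Wynove Coast.

11:45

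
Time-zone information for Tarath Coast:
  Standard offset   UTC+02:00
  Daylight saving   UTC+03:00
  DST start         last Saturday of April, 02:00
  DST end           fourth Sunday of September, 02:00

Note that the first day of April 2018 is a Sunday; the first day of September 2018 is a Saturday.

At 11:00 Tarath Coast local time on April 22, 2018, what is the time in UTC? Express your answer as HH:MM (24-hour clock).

09:00

1 April 2018 is a Sunday, so Saturdays fall on 7, 14, 21, 28; the last is April 28.
1 September 2018 is a Saturday, so the first Sunday is September 2 and the fourth is September 23.
Daylight saving runs 28 April – 23 September; April 22, 2018 is outside that window, so Tarath Coast is on standard time at UTC+02:00.
11:00 local − 2h = 09:00 UTC.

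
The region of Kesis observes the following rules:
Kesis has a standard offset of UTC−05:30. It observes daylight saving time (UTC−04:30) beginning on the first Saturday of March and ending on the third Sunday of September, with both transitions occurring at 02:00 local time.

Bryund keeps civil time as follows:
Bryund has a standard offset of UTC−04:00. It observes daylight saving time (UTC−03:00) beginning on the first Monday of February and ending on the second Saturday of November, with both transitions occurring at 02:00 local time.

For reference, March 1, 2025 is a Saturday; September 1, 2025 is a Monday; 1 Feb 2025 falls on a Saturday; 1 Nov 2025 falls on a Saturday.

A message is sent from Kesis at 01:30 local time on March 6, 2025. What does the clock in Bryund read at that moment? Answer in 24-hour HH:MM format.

1 March 2025 is a Saturday, so the first Saturday is March 1.
1 September 2025 is a Monday, so the first Sunday is September 7 and the third is September 21.
Daylight saving runs 1 March – 21 September; March 6, 2025 is inside that window, so Kesis is at UTC−04:30.
01:30 Kesis + 4h30m = 06:00 UTC.
1 February 2025 is a Saturday, so the first Monday is February 3.
1 November 2025 is a Saturday, so the first Saturday is November 1 and the second is November 8.
At the standard offset (UTC−04:00), 06:00 UTC − 4h = 02:00 Bryund standard time.
Daylight saving runs 3 February – 8 November; the standard-time date in Bryund, March 6, 2025, is inside that window, so Bryund is at UTC−03:00.
06:00 UTC − 3h = 03:00 Bryund.

03:00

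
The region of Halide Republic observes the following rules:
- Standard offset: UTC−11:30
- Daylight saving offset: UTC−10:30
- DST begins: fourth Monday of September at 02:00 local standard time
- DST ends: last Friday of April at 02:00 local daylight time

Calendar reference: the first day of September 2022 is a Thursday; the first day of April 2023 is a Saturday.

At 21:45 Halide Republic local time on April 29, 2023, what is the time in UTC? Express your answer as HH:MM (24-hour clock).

1 September 2022 is a Thursday, so the first Monday is September 5 and the fourth is September 26.
1 April 2023 is a Saturday, so Fridays fall on 7, 14, 21, 28; the last is April 28.
April 29, 2023 is outside the daylight-saving period (26 September 2022 – 28 April 2023), so Halide Republic is on standard time, UTC−11:30.
21:45 local + 11h30m = 09:15 UTC (rolling into the next day, 30 April 2023).

09:15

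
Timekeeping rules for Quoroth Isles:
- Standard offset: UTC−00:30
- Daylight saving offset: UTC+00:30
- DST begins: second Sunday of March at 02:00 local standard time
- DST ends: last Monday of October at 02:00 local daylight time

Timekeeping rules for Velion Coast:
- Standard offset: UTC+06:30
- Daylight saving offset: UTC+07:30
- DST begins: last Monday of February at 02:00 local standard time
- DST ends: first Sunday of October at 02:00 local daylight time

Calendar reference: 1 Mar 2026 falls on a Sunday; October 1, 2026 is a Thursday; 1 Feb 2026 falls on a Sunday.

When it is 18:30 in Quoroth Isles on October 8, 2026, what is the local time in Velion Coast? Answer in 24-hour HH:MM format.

1 March 2026 is a Sunday, so the first Sunday is March 1 and the second is March 8.
1 October 2026 is a Thursday, so Mondays fall on 5, 12, 19, 26; the last is October 26.
October 8, 2026 lies within the daylight-saving period (8 March – 26 October), so Quoroth Isles is on daylight time, UTC+00:30.
18:30 Quoroth Isles − 0h30m = 18:00 UTC.
1 February 2026 is a Sunday, so Mondays fall on 2, 9, 16, 23; the last is February 23.
1 October 2026 is a Thursday, so the first Sunday is October 4.
At the standard offset (UTC+06:30), 18:00 UTC + 6h30m = 00:30 Velion Coast standard time (rolling into the next day, 9 October 2026).
The standard-time date in Velion Coast, October 9, 2026, does not fall between 23 February and 4 October, so daylight saving is not in effect and Velion Coast is at UTC+06:30.
18:00 UTC + 6h30m = 00:30 Velion Coast (rolling into the next day, 9 October 2026).

00:30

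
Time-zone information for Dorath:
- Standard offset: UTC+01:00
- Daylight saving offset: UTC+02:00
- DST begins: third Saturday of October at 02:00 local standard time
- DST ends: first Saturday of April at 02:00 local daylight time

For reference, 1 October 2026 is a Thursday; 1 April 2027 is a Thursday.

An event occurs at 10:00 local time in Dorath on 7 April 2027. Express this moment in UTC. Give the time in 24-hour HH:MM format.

09:00

1 October 2026 is a Thursday, so the first Saturday is October 3 and the third is October 17.
1 April 2027 is a Thursday, so the first Saturday is April 3.
7 April 2027 does not fall between 17 October 2026 and 3 April 2027, so daylight saving is not in effect and Dorath is at UTC+01:00.
10:00 local − 1h = 09:00 UTC.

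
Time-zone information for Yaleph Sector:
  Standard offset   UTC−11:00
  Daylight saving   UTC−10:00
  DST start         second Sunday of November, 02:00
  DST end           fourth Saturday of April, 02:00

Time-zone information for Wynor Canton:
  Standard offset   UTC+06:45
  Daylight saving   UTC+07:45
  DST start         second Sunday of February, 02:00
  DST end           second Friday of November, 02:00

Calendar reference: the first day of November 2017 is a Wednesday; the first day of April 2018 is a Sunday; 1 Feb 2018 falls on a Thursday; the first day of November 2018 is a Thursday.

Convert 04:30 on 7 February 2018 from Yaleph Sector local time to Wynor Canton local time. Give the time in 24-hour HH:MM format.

1 November 2017 is a Wednesday, so the first Sunday is November 5 and the second is November 12.
1 April 2018 is a Sunday, so the first Saturday is April 7 and the fourth is April 28.
Daylight saving runs 12 November 2017 – 28 April 2018; 7 February 2018 is inside that window, so Yaleph Sector is at UTC−10:00.
04:30 Yaleph Sector + 10h = 14:30 UTC.
1 February 2018 is a Thursday, so the first Sunday is February 4 and the second is February 11.
1 November 2018 is a Thursday, so the first Friday is November 2 and the second is November 9.
At the standard offset (UTC+06:45), 14:30 UTC + 6h45m = 21:15 Wynor Canton standard time.
The standard-time date in Wynor Canton, 7 February 2018, does not fall between 11 February and 9 November, so daylight saving is not in effect and Wynor Canton is at UTC+06:45.
14:30 UTC + 6h45m = 21:15 Wynor Canton.

21:15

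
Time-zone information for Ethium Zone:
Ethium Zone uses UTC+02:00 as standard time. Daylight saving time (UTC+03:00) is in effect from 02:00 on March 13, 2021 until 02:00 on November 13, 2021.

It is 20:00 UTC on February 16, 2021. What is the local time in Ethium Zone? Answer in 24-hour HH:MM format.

At the standard offset (UTC+02:00), 20:00 UTC + 2h = 22:00 Ethium Zone standard time.
The standard-time date in Ethium Zone, February 16, 2021, is outside the daylight-saving period (13 March – 13 November), so Ethium Zone is on standard time, UTC+02:00.
20:00 UTC + 2h = 22:00 local.

22:00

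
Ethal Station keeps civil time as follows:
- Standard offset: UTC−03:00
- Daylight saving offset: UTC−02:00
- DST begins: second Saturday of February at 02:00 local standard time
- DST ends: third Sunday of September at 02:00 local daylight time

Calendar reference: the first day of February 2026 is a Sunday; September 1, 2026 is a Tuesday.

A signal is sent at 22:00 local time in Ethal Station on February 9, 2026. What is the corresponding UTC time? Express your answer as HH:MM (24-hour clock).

1 February 2026 is a Sunday, so the first Saturday is February 7 and the second is February 14.
1 September 2026 is a Tuesday, so the first Sunday is September 6 and the third is September 20.
February 9, 2026 is outside the daylight-saving period (14 February – 20 September), so Ethal Station is on standard time, UTC−03:00.
22:00 local + 3h = 01:00 UTC (rolling into the next day, 10 February 2026).

01:00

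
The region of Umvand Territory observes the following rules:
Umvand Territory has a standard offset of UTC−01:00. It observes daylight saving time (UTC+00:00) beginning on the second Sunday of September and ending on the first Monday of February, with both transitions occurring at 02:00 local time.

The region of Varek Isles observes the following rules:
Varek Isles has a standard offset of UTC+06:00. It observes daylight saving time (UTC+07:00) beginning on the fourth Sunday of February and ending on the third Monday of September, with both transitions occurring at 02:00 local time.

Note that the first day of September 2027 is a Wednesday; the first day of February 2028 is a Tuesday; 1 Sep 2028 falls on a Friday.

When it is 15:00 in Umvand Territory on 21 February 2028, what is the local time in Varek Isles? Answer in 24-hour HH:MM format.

22:00

1 September 2027 is a Wednesday, so the first Sunday is September 5 and the second is September 12.
1 February 2028 is a Tuesday, so the first Monday is February 7.
21 February 2028 does not fall between 12 September 2027 and 7 February 2028, so daylight saving is not in effect and Umvand Territory is at UTC−01:00.
15:00 Umvand Territory + 1h = 16:00 UTC.
1 February 2028 is a Tuesday, so the first Sunday is February 6 and the fourth is February 27.
1 September 2028 is a Friday, so the first Monday is September 4 and the third is September 18.
At the standard offset (UTC+06:00), 16:00 UTC + 6h = 22:00 Varek Isles standard time.
Daylight saving runs 27 February – 18 September; the standard-time date in Varek Isles, 21 February 2028, is outside that window, so Varek Isles is on standard time at UTC+06:00.
16:00 UTC + 6h = 22:00 Varek Isles.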